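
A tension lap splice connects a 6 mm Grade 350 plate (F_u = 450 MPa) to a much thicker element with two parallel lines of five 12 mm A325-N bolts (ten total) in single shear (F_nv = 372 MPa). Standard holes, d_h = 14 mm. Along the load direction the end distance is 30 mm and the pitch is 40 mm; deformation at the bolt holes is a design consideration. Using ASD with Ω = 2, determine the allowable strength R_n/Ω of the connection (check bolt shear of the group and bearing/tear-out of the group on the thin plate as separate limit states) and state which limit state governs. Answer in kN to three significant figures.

210 kN (bolt shear governs)

Bolt shear: A_b = π·12²/4 = 113.1 mm²; R_n = 372 × 113.1 × 10 × 1 / 1000 = 420.7 kN → 420.7 / 2 = 210 kN.
Bearing (1.2 l_c t F_u ≤ 2.4 d t F_u): upper limit = 2.4·12·6·450 / 1000 = 77.76 kN.
  Edge l_c = 30 − 14/2 = 23 → r_n = 74.52 kN; interior l_c = 40 − 14 = 26 → r_n = 77.76 kN.
  R_n,bearing = 2·74.52 + 8·77.76 = 771.1 kN → 771.1 / 2 = 386 kN.
Bolt shear governs: 210 kN.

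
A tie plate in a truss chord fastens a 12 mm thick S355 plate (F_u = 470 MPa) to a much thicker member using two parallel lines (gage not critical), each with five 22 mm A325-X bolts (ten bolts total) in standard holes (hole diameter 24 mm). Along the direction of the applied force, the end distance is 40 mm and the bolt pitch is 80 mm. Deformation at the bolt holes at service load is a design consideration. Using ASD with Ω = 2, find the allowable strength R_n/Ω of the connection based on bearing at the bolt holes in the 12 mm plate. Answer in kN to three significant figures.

Per bolt r_n = 1.2 l_c t F_u ≤ 2.4 d t F_u; upper limit = 2.4 × 22 × 12 × 470 / 1000 = 297.8 kN.
Edge bolt: l_c = 40 − 24/2 = 28 mm → 1.2 × 28 × 12 × 470 / 1000 = 189.5 → r_n = 189.5 kN.
Interior bolts: l_c = 80 − 24 = 56 mm → 1.2 × 56 × 12 × 470 / 1000 = 379 → r_n = 297.8 kN.
R_n = 2 × 189.5 + 8 × 297.8 = 2761 kN.
Allowable strength R_n/Ω = 2761 / 2 = 1380 kN.

1380 kN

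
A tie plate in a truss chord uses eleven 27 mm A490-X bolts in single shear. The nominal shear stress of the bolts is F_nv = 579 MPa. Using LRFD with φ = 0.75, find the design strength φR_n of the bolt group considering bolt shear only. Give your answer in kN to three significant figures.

2730 kN

A_b = π × 27² / 4 = 572.6 mm².
R_n = F_nv · A_b · n · n_s = 579 × 572.6 × 11 × 1 / 1000 = 3647 kN.
Design strength φR_n = 0.75 × 3647 = 2730 kN.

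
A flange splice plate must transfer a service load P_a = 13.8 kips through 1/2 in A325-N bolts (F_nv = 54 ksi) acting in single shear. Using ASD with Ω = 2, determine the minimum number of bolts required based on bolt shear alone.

3 bolts

A_b = π·0.5²/4 = 0.1963 in².
Per-bolt allowable strength R_n/Ω = 54 × 0.1963 × 1 / 2 = 5.301 kips.
n ≥ 13.8 / 5.301 = 2.603 → use 3 bolts.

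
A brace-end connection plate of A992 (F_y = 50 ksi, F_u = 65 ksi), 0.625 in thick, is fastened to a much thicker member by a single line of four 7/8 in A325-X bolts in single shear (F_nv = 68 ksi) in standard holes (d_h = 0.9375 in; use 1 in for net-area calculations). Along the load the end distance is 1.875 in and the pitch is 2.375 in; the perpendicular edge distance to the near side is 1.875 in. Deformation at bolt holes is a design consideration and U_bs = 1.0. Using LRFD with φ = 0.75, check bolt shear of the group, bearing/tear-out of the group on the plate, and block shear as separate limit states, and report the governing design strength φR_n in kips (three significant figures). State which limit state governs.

Bolt shear: A_b = π·0.875²/4 = 0.6013 in²; R_n = 68 × 0.6013 × 4 × 1 = 163.6 kips → 0.75 × 163.6 = 123 kips.
Bearing: edge l_c = 1.406, r_n = 68.55 kips; interior l_c = 1.438, r_n = 70.08 kips; R_n = 68.55 + 3·70.08 = 278.8 kips → 209 kips.
Block shear: A_gv = 5.625, A_nv = 3.438, A_nt = 0.8594 in²; R_n = min(0.6F_uA_nv, 0.6F_yA_gv) + U_bs·F_u·A_nt = 189.9 kips → 142 kips.
Bolt shear governs: 123 kips.

123 kips (bolt shear governs)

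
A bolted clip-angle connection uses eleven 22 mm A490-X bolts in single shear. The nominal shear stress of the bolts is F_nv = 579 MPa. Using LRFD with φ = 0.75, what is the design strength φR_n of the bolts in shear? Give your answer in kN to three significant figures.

A_b = π × 22² / 4 = 380.1 mm².
R_n = F_nv · A_b · n · n_s = 579 × 380.1 × 11 × 1 / 1000 = 2421 kN.
Design strength φR_n = 0.75 × 2421 = 1820 kN.

1820 kN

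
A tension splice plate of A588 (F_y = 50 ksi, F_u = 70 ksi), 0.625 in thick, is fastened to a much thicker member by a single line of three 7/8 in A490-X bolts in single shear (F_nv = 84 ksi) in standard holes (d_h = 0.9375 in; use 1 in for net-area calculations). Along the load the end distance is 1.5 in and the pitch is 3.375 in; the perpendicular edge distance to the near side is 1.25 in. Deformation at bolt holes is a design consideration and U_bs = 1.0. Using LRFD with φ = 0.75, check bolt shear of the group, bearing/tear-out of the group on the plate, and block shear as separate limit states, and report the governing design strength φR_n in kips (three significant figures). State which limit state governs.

114 kips (bolt shear governs)

Bolt shear: A_b = π·0.875²/4 = 0.6013 in²; R_n = 84 × 0.6013 × 3 × 1 = 151.5 kips → 0.75 × 151.5 = 114 kips.
Bearing: edge l_c = 1.031, r_n = 54.14 kips; interior l_c = 2.438, r_n = 91.88 kips; R_n = 54.14 + 2·91.88 = 237.9 kips → 178 kips.
Block shear: A_gv = 5.156, A_nv = 3.594, A_nt = 0.4688 in²; R_n = min(0.6F_uA_nv, 0.6F_yA_gv) + U_bs·F_u·A_nt = 183.8 kips → 138 kips.
Bolt shear governs: 114 kips.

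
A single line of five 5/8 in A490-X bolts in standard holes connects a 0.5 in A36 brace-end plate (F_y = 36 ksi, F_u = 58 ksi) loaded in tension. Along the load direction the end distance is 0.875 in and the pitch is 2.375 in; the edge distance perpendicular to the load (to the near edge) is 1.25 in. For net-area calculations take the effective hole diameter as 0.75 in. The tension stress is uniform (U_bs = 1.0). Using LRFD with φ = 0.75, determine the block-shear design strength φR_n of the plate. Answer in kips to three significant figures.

103 kips

Shear plane L_v = 0.875 + 4·2.375 = 10.38 in; A_gv = 10.38 × 0.5 = 5.188 in².
A_nv = (10.38 − 4.5·0.75) × 0.5 = 3.5 in².
A_nt = (1.25 − 0.5·0.75) × 0.5 = 0.4375 in².
0.6 F_u A_nv = 121.8 kips; 0.6 F_y A_gv = 112 kips → shear yielding governs the shear term.
R_n = 112 + 1.0 × 58 × 0.4375 = 137.4 kips.
Design strength φR_n = 0.75 × 137.4 = 103 kips.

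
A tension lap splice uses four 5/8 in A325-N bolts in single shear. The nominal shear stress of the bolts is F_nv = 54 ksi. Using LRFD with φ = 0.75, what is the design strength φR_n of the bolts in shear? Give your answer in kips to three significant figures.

49.7 kips

A_b = π × 0.625² / 4 = 0.3068 in².
R_n = F_nv · A_b · n · n_s = 54 × 0.3068 × 4 × 1 = 66.27 kips.
Design strength φR_n = 0.75 × 66.27 = 49.7 kips.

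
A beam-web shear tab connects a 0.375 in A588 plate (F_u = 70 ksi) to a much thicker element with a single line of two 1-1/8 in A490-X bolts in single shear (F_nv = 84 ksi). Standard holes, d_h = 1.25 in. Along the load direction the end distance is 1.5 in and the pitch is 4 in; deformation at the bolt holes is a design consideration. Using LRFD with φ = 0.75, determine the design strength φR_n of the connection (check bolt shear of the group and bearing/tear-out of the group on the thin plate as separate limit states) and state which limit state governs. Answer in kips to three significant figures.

Bolt shear: A_b = π·1.125²/4 = 0.994 in²; R_n = 84 × 0.994 × 2 × 1 = 167 kips → 0.75 × 167 = 125 kips.
Bearing (1.2 l_c t F_u ≤ 2.4 d t F_u): upper limit = 2.4·1.125·0.375·70 = 70.88 kips.
  Edge l_c = 1.5 − 1.25/2 = 0.875 → r_n = 27.56 kips; interior l_c = 4 − 1.25 = 2.75 → r_n = 70.88 kips.
  R_n,bearing = 1·27.56 + 1·70.88 = 98.44 kips → 0.75 × 98.44 = 73.8 kips.
Bearing governs: 73.8 kips.

73.8 kips (bearing governs)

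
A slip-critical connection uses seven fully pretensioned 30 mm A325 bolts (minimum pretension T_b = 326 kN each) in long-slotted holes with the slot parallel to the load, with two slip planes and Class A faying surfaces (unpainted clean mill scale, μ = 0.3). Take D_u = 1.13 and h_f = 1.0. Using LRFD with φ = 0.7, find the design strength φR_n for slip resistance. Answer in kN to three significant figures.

1080 kN

R_n = μ · D_u · h_f · T_b · n_s · n_b = 0.3 × 1.13 × 1.0 × 326 × 2 × 7 = 1547 kN.
Design strength φR_n = 0.7 × 1547 = 1080 kN.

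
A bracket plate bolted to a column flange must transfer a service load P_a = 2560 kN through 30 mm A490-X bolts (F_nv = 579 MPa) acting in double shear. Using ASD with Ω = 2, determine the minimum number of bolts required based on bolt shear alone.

7 bolts

A_b = π·30²/4 = 706.9 mm².
Per-bolt allowable strength R_n/Ω = 579 × 706.9 × 2 / 1000 / 2 = 409.3 kN.
n ≥ 2560 / 409.3 = 6.255 → use 7 bolts.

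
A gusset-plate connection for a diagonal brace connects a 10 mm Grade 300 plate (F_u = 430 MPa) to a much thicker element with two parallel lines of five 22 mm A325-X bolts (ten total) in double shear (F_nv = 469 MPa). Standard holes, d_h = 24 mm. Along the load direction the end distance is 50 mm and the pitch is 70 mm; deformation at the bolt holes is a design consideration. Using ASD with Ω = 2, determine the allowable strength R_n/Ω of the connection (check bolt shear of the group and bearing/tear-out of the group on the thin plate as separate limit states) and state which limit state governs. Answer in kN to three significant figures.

Bolt shear: A_b = π·22²/4 = 380.1 mm²; R_n = 469 × 380.1 × 10 × 2 / 1000 = 3566 kN → 3566 / 2 = 1780 kN.
Bearing (1.2 l_c t F_u ≤ 2.4 d t F_u): upper limit = 2.4·22·10·430 / 1000 = 227 kN.
  Edge l_c = 50 − 24/2 = 38 → r_n = 196.1 kN; interior l_c = 70 − 24 = 46 → r_n = 227 kN.
  R_n,bearing = 2·196.1 + 8·227 = 2208 kN → 2208 / 2 = 1100 kN.
Bearing governs: 1100 kN.

1100 kN (bearing governs)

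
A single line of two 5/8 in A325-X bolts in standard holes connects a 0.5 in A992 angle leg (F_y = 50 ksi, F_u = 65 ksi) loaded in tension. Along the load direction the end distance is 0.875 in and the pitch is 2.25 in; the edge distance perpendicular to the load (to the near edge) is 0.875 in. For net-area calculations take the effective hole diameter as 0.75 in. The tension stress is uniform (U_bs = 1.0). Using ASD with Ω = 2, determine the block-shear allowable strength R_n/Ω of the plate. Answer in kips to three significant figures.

Shear plane L_v = 0.875 + 1·2.25 = 3.125 in; A_gv = 3.125 × 0.5 = 1.562 in².
A_nv = (3.125 − 1.5·0.75) × 0.5 = 1 in².
A_nt = (0.875 − 0.5·0.75) × 0.5 = 0.25 in².
0.6 F_u A_nv = 39 kips; 0.6 F_y A_gv = 46.88 kips → shear rupture governs the shear term.
R_n = 39 + 1.0 × 65 × 0.25 = 55.25 kips.
Allowable strength R_n/Ω = 55.25 / 2 = 27.6 kips.

27.6 kips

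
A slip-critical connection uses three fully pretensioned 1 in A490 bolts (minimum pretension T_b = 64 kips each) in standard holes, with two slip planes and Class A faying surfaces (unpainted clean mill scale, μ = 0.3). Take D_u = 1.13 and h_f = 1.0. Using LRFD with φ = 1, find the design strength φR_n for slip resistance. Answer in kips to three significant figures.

130 kips

R_n = μ · D_u · h_f · T_b · n_s · n_b = 0.3 × 1.13 × 1.0 × 64 × 2 × 3 = 130.2 kips.
Design strength φR_n = 1 × 130.2 = 130 kips.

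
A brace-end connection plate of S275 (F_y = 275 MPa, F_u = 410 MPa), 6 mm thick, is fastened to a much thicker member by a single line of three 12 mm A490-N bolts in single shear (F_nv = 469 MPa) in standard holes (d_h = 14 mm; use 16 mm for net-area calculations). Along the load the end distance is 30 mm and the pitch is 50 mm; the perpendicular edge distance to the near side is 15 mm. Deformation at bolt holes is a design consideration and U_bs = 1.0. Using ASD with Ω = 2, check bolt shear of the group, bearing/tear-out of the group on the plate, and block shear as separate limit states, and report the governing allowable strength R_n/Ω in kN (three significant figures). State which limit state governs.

Bolt shear: A_b = π·12²/4 = 113.1 mm²; R_n = 469 × 113.1 × 3 × 1 / 1000 = 159.1 kN → 159.1 / 2 = 79.6 kN.
Bearing: edge l_c = 23, r_n = 67.9 kN; interior l_c = 36, r_n = 70.85 kN; R_n = 67.9 + 2·70.85 = 209.6 kN → 105 kN.
Block shear: A_gv = 780, A_nv = 540, A_nt = 42 mm²; R_n = min(0.6F_uA_nv, 0.6F_yA_gv) + U_bs·F_u·A_nt = 145.9 kN → 73 kN.
Block shear governs: 73 kN.

73 kN (block shear governs)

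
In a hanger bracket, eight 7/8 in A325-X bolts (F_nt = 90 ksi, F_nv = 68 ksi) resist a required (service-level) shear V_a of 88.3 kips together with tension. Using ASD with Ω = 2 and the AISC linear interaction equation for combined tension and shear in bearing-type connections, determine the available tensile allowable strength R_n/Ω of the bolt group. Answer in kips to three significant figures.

165 kips

A_b = π·0.875²/4 = 0.6013 in²; f_rv = 88.3 / (8 × 0.6013) = 18.36 ksi.
F'_nt = 1.3 F_nt − (Ω F_nt / F_nv) f_rv = 1.3·90 − (2·90/68)·18.36 = 68.41 ksi, capped at F_nt → F'_nt = 68.41 ksi.
R_n = F'_nt · A_b · n = 68.41 × 0.6013 × 8 = 329.1 kips.
Allowable strength R_n/Ω = 329.1 / 2 = 165 kips.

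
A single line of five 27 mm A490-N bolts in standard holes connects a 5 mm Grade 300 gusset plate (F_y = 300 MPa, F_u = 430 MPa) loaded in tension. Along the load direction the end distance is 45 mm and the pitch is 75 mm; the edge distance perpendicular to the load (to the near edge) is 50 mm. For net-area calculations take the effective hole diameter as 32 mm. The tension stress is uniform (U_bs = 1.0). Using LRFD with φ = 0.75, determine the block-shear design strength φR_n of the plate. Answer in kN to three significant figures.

249 kN

Shear plane L_v = 45 + 4·75 = 345 mm; A_gv = 345 × 5 = 1725 mm².
A_nv = (345 − 4.5·32) × 5 = 1005 mm².
A_nt = (50 − 0.5·32) × 5 = 170 mm².
0.6 F_u A_nv = 259.3 kN; 0.6 F_y A_gv = 310.5 kN → shear rupture governs the shear term.
R_n = 259.3 + 1.0 × 430 × 170 / 1000 = 332.4 kN.
Design strength φR_n = 0.75 × 332.4 = 249 kN.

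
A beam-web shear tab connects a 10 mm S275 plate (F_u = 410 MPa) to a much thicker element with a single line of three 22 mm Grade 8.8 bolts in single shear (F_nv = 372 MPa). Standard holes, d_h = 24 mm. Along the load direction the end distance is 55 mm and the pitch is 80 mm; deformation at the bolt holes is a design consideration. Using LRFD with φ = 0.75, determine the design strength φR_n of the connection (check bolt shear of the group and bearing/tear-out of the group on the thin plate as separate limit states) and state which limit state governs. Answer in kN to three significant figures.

318 kN (bolt shear governs)

Bolt shear: A_b = π·22²/4 = 380.1 mm²; R_n = 372 × 380.1 × 3 × 1 / 1000 = 424.2 kN → 0.75 × 424.2 = 318 kN.
Bearing (1.2 l_c t F_u ≤ 2.4 d t F_u): upper limit = 2.4·22·10·410 / 1000 = 216.5 kN.
  Edge l_c = 55 − 24/2 = 43 → r_n = 211.6 kN; interior l_c = 80 − 24 = 56 → r_n = 216.5 kN.
  R_n,bearing = 1·211.6 + 2·216.5 = 644.5 kN → 0.75 × 644.5 = 483 kN.
Bolt shear governs: 318 kN.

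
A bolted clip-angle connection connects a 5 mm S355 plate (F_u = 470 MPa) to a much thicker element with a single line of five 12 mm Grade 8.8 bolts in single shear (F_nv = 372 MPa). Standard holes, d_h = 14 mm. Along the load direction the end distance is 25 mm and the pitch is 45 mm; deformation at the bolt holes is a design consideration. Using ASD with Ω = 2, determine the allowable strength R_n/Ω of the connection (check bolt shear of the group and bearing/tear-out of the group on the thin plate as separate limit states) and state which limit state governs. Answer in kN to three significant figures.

105 kN (bolt shear governs)

Bolt shear: A_b = π·12²/4 = 113.1 mm²; R_n = 372 × 113.1 × 5 × 1 / 1000 = 210.4 kN → 210.4 / 2 = 105 kN.
Bearing (1.2 l_c t F_u ≤ 2.4 d t F_u): upper limit = 2.4·12·5·470 / 1000 = 67.68 kN.
  Edge l_c = 25 − 14/2 = 18 → r_n = 50.76 kN; interior l_c = 45 − 14 = 31 → r_n = 67.68 kN.
  R_n,bearing = 1·50.76 + 4·67.68 = 321.5 kN → 321.5 / 2 = 161 kN.
Bolt shear governs: 105 kN.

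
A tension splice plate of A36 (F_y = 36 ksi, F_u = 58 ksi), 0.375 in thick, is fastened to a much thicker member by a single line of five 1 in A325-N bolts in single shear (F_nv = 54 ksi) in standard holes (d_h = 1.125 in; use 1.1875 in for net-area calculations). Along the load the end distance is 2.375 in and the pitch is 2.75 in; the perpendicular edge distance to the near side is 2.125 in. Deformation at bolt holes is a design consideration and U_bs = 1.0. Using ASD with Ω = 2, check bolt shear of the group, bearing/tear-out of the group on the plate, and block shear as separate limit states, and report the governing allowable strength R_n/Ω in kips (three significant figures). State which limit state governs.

Bolt shear: A_b = π·1²/4 = 0.7854 in²; R_n = 54 × 0.7854 × 5 × 1 = 212.1 kips → 212.1 / 2 = 106 kips.
Bearing: edge l_c = 1.812, r_n = 47.31 kips; interior l_c = 1.625, r_n = 42.41 kips; R_n = 47.31 + 4·42.41 = 217 kips → 108 kips.
Block shear: A_gv = 5.016, A_nv = 3.012, A_nt = 0.5742 in²; R_n = min(0.6F_uA_nv, 0.6F_yA_gv) + U_bs·F_u·A_nt = 138.1 kips → 69.1 kips.
Block shear governs: 69.1 kips.

69.1 kips (block shear governs)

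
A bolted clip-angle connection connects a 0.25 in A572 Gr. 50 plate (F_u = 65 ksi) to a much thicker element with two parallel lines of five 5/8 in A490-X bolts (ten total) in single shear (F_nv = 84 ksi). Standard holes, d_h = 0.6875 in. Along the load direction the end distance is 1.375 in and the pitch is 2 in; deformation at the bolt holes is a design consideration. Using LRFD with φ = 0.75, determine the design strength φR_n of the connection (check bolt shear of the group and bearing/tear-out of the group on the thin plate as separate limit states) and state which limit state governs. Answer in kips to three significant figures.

Bolt shear: A_b = π·0.625²/4 = 0.3068 in²; R_n = 84 × 0.3068 × 10 × 1 = 257.7 kips → 0.75 × 257.7 = 193 kips.
Bearing (1.2 l_c t F_u ≤ 2.4 d t F_u): upper limit = 2.4·0.625·0.25·65 = 24.38 kips.
  Edge l_c = 1.375 − 0.6875/2 = 1.031 → r_n = 20.11 kips; interior l_c = 2 − 0.6875 = 1.312 → r_n = 24.38 kips.
  R_n,bearing = 2·20.11 + 8·24.38 = 235.2 kips → 0.75 × 235.2 = 176 kips.
Bearing governs: 176 kips.

176 kips (bearing governs)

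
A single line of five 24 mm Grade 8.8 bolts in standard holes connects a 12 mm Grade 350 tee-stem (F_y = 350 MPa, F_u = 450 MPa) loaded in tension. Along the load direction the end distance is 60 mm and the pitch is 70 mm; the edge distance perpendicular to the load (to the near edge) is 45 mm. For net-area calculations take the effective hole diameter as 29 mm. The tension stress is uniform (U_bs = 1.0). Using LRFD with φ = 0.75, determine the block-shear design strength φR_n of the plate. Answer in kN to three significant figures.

Shear plane L_v = 60 + 4·70 = 340 mm; A_gv = 340 × 12 = 4080 mm².
A_nv = (340 − 4.5·29) × 12 = 2514 mm².
A_nt = (45 − 0.5·29) × 12 = 366 mm².
0.6 F_u A_nv = 678.8 kN; 0.6 F_y A_gv = 856.8 kN → shear rupture governs the shear term.
R_n = 678.8 + 1.0 × 450 × 366 / 1000 = 843.5 kN.
Design strength φR_n = 0.75 × 843.5 = 633 kN.

633 kN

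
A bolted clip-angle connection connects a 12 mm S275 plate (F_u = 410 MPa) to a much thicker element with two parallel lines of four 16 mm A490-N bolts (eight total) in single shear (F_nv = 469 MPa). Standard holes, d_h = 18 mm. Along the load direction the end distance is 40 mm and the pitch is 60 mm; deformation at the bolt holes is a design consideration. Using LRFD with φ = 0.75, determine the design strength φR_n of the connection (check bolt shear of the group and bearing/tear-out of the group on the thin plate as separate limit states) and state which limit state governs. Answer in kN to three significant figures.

Bolt shear: A_b = π·16²/4 = 201.1 mm²; R_n = 469 × 201.1 × 8 × 1 / 1000 = 754.4 kN → 0.75 × 754.4 = 566 kN.
Bearing (1.2 l_c t F_u ≤ 2.4 d t F_u): upper limit = 2.4·16·12·410 / 1000 = 188.9 kN.
  Edge l_c = 40 − 18/2 = 31 → r_n = 183 kN; interior l_c = 60 − 18 = 42 → r_n = 188.9 kN.
  R_n,bearing = 2·183 + 6·188.9 = 1500 kN → 0.75 × 1500 = 1120 kN.
Bolt shear governs: 566 kN.

566 kN (bolt shear governs)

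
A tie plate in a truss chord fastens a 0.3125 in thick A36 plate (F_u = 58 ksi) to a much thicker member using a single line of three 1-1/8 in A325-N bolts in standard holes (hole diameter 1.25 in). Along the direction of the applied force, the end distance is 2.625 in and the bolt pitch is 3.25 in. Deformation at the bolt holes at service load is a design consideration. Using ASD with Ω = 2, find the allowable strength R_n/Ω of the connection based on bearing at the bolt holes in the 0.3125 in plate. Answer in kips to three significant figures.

65.2 kips

Per bolt r_n = 1.2 l_c t F_u ≤ 2.4 d t F_u; upper limit = 2.4 × 1.125 × 0.3125 × 58 = 48.94 kips.
Edge bolt: l_c = 2.625 − 1.25/2 = 2 in → 1.2 × 2 × 0.3125 × 58 = 43.5 → r_n = 43.5 kips.
Interior bolts: l_c = 3.25 − 1.25 = 2 in → 1.2 × 2 × 0.3125 × 58 = 43.5 → r_n = 43.5 kips.
R_n = 1 × 43.5 + 2 × 43.5 = 130.5 kips.
Allowable strength R_n/Ω = 130.5 / 2 = 65.2 kips.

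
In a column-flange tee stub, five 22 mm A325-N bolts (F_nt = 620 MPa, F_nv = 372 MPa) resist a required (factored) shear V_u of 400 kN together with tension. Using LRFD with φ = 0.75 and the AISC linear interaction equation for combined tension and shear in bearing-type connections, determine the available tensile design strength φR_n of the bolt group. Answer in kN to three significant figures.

A_b = π·22²/4 = 380.1 mm²; f_rv = 400 × 1000 / (5 × 380.1) = 210.5 MPa.
F'_nt = 1.3 F_nt − (F_nt / φF_nv) f_rv = 1.3·620 − (620/(0.75·372))·210.5 = 338.3 MPa, capped at F_nt → F'_nt = 338.3 MPa.
R_n = F'_nt · A_b · n = 338.3 × 380.1 × 5 / 1000 = 643 kN.
Design strength φR_n = 0.75 × 643 = 482 kN.

482 kN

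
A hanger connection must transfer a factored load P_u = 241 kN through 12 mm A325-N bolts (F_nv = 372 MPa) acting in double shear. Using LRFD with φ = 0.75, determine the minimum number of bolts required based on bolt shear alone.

4 bolts

A_b = π·12²/4 = 113.1 mm².
Per-bolt design strength φR_n = 0.75 × 372 × 113.1 × 2 / 1000 = 63.11 kN.
n ≥ 241 / 63.11 = 3.819 → use 4 bolts.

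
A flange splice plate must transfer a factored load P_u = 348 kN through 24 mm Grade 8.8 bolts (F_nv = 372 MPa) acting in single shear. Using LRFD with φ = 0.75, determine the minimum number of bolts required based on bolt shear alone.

A_b = π·24²/4 = 452.4 mm².
Per-bolt design strength φR_n = 0.75 × 372 × 452.4 × 1 / 1000 = 126.2 kN.
n ≥ 348 / 126.2 = 2.757 → use 3 bolts.

3 bolts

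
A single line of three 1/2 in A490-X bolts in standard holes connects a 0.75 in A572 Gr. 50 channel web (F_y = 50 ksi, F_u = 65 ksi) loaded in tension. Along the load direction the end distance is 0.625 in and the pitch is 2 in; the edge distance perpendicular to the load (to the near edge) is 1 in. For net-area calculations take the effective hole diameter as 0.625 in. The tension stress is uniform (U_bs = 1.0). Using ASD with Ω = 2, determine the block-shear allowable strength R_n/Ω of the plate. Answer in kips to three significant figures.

Shear plane L_v = 0.625 + 2·2 = 4.625 in; A_gv = 4.625 × 0.75 = 3.469 in².
A_nv = (4.625 − 2.5·0.625) × 0.75 = 2.297 in².
A_nt = (1 − 0.5·0.625) × 0.75 = 0.5156 in².
0.6 F_u A_nv = 89.58 kips; 0.6 F_y A_gv = 104.1 kips → shear rupture governs the shear term.
R_n = 89.58 + 1.0 × 65 × 0.5156 = 123.1 kips.
Allowable strength R_n/Ω = 123.1 / 2 = 61.5 kips.

61.5 kips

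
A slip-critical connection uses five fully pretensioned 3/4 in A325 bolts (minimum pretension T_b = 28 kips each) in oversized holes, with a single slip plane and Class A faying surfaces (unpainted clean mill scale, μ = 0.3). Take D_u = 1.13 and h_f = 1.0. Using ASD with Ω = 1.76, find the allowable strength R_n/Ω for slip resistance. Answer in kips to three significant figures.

27 kips

R_n = μ · D_u · h_f · T_b · n_s · n_b = 0.3 × 1.13 × 1.0 × 28 × 1 × 5 = 47.46 kips.
Allowable strength R_n/Ω = 47.46 / 1.76 = 27 kips.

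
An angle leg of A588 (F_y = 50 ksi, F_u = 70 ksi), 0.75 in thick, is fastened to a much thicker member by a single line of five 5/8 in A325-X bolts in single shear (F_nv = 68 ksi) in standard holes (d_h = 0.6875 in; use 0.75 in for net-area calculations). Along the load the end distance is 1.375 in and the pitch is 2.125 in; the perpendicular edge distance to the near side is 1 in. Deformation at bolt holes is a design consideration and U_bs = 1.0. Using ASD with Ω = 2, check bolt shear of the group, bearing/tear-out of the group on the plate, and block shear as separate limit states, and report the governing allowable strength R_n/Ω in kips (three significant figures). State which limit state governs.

52.2 kips (bolt shear governs)

Bolt shear: A_b = π·0.625²/4 = 0.3068 in²; R_n = 68 × 0.3068 × 5 × 1 = 104.3 kips → 104.3 / 2 = 52.2 kips.
Bearing: edge l_c = 1.031, r_n = 64.97 kips; interior l_c = 1.438, r_n = 78.75 kips; R_n = 64.97 + 4·78.75 = 380 kips → 190 kips.
Block shear: A_gv = 7.406, A_nv = 4.875, A_nt = 0.4688 in²; R_n = min(0.6F_uA_nv, 0.6F_yA_gv) + U_bs·F_u·A_nt = 237.6 kips → 119 kips.
Bolt shear governs: 52.2 kips.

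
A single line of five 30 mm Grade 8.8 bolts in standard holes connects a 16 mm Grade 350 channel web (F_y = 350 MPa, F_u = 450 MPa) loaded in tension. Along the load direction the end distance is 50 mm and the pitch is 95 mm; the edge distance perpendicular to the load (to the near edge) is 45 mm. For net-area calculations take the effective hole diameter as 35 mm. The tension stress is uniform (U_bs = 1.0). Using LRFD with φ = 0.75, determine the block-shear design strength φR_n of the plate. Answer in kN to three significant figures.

Shear plane L_v = 50 + 4·95 = 430 mm; A_gv = 430 × 16 = 6880 mm².
A_nv = (430 − 4.5·35) × 16 = 4360 mm².
A_nt = (45 − 0.5·35) × 16 = 440 mm².
0.6 F_u A_nv = 1177 kN; 0.6 F_y A_gv = 1445 kN → shear rupture governs the shear term.
R_n = 1177 + 1.0 × 450 × 440 / 1000 = 1375 kN.
Design strength φR_n = 0.75 × 1375 = 1030 kN.

1030 kN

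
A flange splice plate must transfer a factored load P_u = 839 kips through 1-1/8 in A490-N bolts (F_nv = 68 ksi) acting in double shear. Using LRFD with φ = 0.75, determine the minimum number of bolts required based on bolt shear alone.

9 bolts

A_b = π·1.125²/4 = 0.994 in².
Per-bolt design strength φR_n = 0.75 × 68 × 0.994 × 2 = 101.4 kips.
n ≥ 839 / 101.4 = 8.275 → use 9 bolts.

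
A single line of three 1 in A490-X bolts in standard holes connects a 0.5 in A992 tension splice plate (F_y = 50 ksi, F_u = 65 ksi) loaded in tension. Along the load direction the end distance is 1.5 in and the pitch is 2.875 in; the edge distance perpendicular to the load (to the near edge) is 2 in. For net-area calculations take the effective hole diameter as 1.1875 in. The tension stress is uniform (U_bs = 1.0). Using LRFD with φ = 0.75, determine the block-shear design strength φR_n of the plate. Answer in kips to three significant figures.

Shear plane L_v = 1.5 + 2·2.875 = 7.25 in; A_gv = 7.25 × 0.5 = 3.625 in².
A_nv = (7.25 − 2.5·1.1875) × 0.5 = 2.141 in².
A_nt = (2 − 0.5·1.1875) × 0.5 = 0.7031 in².
0.6 F_u A_nv = 83.48 kips; 0.6 F_y A_gv = 108.8 kips → shear rupture governs the shear term.
R_n = 83.48 + 1.0 × 65 × 0.7031 = 129.2 kips.
Design strength φR_n = 0.75 × 129.2 = 96.9 kips.

96.9 kips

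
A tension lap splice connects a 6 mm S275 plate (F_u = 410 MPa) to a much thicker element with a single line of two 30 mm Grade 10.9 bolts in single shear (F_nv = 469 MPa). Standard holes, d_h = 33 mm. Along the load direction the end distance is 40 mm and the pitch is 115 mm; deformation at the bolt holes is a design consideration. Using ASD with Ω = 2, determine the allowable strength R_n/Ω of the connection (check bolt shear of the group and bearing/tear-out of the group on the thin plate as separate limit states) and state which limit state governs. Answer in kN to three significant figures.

Bolt shear: A_b = π·30²/4 = 706.9 mm²; R_n = 469 × 706.9 × 2 × 1 / 1000 = 663 kN → 663 / 2 = 332 kN.
Bearing (1.2 l_c t F_u ≤ 2.4 d t F_u): upper limit = 2.4·30·6·410 / 1000 = 177.1 kN.
  Edge l_c = 40 − 33/2 = 23.5 → r_n = 69.37 kN; interior l_c = 115 − 33 = 82 → r_n = 177.1 kN.
  R_n,bearing = 1·69.37 + 1·177.1 = 246.5 kN → 246.5 / 2 = 123 kN.
Bearing governs: 123 kN.

123 kN (bearing governs)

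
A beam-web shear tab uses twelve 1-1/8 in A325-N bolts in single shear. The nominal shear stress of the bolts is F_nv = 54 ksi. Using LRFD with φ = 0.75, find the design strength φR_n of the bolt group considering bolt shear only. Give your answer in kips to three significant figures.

483 kips

A_b = π × 1.125² / 4 = 0.994 in².
R_n = F_nv · A_b · n · n_s = 54 × 0.994 × 12 × 1 = 644.1 kips.
Design strength φR_n = 0.75 × 644.1 = 483 kips.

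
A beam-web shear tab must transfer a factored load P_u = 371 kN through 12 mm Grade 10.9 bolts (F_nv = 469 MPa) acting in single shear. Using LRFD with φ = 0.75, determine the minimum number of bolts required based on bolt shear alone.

A_b = π·12²/4 = 113.1 mm².
Per-bolt design strength φR_n = 0.75 × 469 × 113.1 × 1 / 1000 = 39.78 kN.
n ≥ 371 / 39.78 = 9.326 → use 10 bolts.

10 bolts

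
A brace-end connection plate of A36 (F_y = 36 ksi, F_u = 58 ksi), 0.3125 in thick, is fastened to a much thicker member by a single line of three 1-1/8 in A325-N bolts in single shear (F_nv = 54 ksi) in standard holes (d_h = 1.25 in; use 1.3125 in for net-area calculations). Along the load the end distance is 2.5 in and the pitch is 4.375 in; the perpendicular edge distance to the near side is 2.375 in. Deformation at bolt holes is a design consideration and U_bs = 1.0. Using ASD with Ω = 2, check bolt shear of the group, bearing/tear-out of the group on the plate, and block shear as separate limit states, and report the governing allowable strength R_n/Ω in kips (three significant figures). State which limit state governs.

53.5 kips (block shear governs)

Bolt shear: A_b = π·1.125²/4 = 0.994 in²; R_n = 54 × 0.994 × 3 × 1 = 161 kips → 161 / 2 = 80.5 kips.
Bearing: edge l_c = 1.875, r_n = 40.78 kips; interior l_c = 3.125, r_n = 48.94 kips; R_n = 40.78 + 2·48.94 = 138.7 kips → 69.3 kips.
Block shear: A_gv = 3.516, A_nv = 2.49, A_nt = 0.5371 in²; R_n = min(0.6F_uA_nv, 0.6F_yA_gv) + U_bs·F_u·A_nt = 107.1 kips → 53.5 kips.
Block shear governs: 53.5 kips.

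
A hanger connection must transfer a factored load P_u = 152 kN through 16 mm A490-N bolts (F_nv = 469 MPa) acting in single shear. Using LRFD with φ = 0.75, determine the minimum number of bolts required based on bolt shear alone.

3 bolts

A_b = π·16²/4 = 201.1 mm².
Per-bolt design strength φR_n = 0.75 × 469 × 201.1 × 1 / 1000 = 70.72 kN.
n ≥ 152 / 70.72 = 2.149 → use 3 bolts.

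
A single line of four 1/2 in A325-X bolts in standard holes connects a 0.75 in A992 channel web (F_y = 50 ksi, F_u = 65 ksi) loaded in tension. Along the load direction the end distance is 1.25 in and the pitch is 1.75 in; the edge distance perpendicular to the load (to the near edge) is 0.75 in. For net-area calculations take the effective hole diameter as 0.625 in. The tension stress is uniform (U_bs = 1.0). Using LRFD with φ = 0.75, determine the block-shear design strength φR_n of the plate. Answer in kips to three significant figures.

111 kips

Shear plane L_v = 1.25 + 3·1.75 = 6.5 in; A_gv = 6.5 × 0.75 = 4.875 in².
A_nv = (6.5 − 3.5·0.625) × 0.75 = 3.234 in².
A_nt = (0.75 − 0.5·0.625) × 0.75 = 0.3281 in².
0.6 F_u A_nv = 126.1 kips; 0.6 F_y A_gv = 146.2 kips → shear rupture governs the shear term.
R_n = 126.1 + 1.0 × 65 × 0.3281 = 147.5 kips.
Design strength φR_n = 0.75 × 147.5 = 111 kips.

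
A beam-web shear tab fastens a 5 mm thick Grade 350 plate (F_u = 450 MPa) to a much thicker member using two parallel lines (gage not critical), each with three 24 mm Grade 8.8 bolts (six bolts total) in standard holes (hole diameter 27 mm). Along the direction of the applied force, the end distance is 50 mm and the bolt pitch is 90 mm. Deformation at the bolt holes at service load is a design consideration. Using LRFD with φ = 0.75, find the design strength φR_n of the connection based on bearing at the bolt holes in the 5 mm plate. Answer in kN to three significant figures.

Per bolt r_n = 1.2 l_c t F_u ≤ 2.4 d t F_u; upper limit = 2.4 × 24 × 5 × 450 / 1000 = 129.6 kN.
Edge bolt: l_c = 50 − 27/2 = 36.5 mm → 1.2 × 36.5 × 5 × 450 / 1000 = 98.55 → r_n = 98.55 kN.
Interior bolts: l_c = 90 − 27 = 63 mm → 1.2 × 63 × 5 × 450 / 1000 = 170.1 → r_n = 129.6 kN.
R_n = 2 × 98.55 + 4 × 129.6 = 715.5 kN.
Design strength φR_n = 0.75 × 715.5 = 537 kN.

537 kN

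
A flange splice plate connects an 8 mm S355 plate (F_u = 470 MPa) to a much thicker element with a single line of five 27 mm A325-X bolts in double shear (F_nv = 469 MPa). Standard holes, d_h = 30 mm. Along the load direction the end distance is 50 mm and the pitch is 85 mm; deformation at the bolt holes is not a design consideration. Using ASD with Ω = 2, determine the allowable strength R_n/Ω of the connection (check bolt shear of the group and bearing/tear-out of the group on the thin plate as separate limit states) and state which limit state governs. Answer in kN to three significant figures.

708 kN (bearing governs)

Bolt shear: A_b = π·27²/4 = 572.6 mm²; R_n = 469 × 572.6 × 5 × 2 / 1000 = 2685 kN → 2685 / 2 = 1340 kN.
Bearing (1.5 l_c t F_u ≤ 3.0 d t F_u): upper limit = 3.0·27·8·470 / 1000 = 304.6 kN.
  Edge l_c = 50 − 30/2 = 35 → r_n = 197.4 kN; interior l_c = 85 − 30 = 55 → r_n = 304.6 kN.
  R_n,bearing = 1·197.4 + 4·304.6 = 1416 kN → 1416 / 2 = 708 kN.
Bearing governs: 708 kN.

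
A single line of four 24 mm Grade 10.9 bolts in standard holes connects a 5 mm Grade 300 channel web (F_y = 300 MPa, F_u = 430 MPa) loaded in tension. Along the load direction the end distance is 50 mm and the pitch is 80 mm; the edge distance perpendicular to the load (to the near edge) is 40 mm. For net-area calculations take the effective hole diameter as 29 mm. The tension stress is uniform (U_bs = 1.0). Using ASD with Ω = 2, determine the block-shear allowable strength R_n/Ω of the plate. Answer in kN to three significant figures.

Shear plane L_v = 50 + 3·80 = 290 mm; A_gv = 290 × 5 = 1450 mm².
A_nv = (290 − 3.5·29) × 5 = 942.5 mm².
A_nt = (40 − 0.5·29) × 5 = 127.5 mm².
0.6 F_u A_nv = 243.2 kN; 0.6 F_y A_gv = 261 kN → shear rupture governs the shear term.
R_n = 243.2 + 1.0 × 430 × 127.5 / 1000 = 298 kN.
Allowable strength R_n/Ω = 298 / 2 = 149 kN.

149 kN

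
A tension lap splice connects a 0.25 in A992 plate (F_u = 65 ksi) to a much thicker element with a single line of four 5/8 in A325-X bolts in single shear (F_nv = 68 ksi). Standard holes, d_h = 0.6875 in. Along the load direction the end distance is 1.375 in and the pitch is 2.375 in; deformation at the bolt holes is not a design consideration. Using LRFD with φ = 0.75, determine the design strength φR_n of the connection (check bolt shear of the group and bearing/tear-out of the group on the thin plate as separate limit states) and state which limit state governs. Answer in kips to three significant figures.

Bolt shear: A_b = π·0.625²/4 = 0.3068 in²; R_n = 68 × 0.3068 × 4 × 1 = 83.45 kips → 0.75 × 83.45 = 62.6 kips.
Bearing (1.5 l_c t F_u ≤ 3.0 d t F_u): upper limit = 3.0·0.625·0.25·65 = 30.47 kips.
  Edge l_c = 1.375 − 0.6875/2 = 1.031 → r_n = 25.14 kips; interior l_c = 2.375 − 0.6875 = 1.688 → r_n = 30.47 kips.
  R_n,bearing = 1·25.14 + 3·30.47 = 116.5 kips → 0.75 × 116.5 = 87.4 kips.
Bolt shear governs: 62.6 kips.

62.6 kips (bolt shear governs)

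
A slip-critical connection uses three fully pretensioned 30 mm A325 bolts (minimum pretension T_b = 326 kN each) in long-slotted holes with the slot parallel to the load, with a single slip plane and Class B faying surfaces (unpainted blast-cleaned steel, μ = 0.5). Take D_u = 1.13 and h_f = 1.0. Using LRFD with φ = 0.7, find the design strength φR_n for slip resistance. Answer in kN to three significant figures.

R_n = μ · D_u · h_f · T_b · n_s · n_b = 0.5 × 1.13 × 1.0 × 326 × 1 × 3 = 552.6 kN.
Design strength φR_n = 0.7 × 552.6 = 387 kN.

387 kN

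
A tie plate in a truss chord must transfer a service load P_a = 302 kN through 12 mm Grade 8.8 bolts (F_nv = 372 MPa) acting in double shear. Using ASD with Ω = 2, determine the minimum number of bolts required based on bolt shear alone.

A_b = π·12²/4 = 113.1 mm².
Per-bolt allowable strength R_n/Ω = 372 × 113.1 × 2 / 1000 / 2 = 42.07 kN.
n ≥ 302 / 42.07 = 7.178 → use 8 bolts.

8 bolts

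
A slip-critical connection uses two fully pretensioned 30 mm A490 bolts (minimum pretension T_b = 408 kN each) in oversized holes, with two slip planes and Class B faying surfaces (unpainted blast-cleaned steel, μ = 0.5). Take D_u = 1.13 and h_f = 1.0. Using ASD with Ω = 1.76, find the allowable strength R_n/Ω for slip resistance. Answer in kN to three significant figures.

R_n = μ · D_u · h_f · T_b · n_s · n_b = 0.5 × 1.13 × 1.0 × 408 × 2 × 2 = 922.1 kN.
Allowable strength R_n/Ω = 922.1 / 1.76 = 524 kN.

524 kN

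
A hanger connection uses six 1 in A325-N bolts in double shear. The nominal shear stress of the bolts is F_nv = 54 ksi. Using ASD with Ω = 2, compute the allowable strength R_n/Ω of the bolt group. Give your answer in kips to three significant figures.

A_b = π × 1² / 4 = 0.7854 in².
R_n = F_nv · A_b · n · n_s = 54 × 0.7854 × 6 × 2 = 508.9 kips.
Allowable strength R_n/Ω = 508.9 / 2 = 254 kips.

254 kips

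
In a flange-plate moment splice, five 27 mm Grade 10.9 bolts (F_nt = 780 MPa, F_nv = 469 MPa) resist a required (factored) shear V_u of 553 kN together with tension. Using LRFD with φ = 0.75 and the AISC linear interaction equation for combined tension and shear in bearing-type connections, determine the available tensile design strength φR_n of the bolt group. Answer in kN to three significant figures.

A_b = π·27²/4 = 572.6 mm²; f_rv = 553 × 1000 / (5 × 572.6) = 193.2 MPa.
F'_nt = 1.3 F_nt − (F_nt / φF_nv) f_rv = 1.3·780 − (780/(0.75·469))·193.2 = 585.7 MPa, capped at F_nt → F'_nt = 585.7 MPa.
R_n = F'_nt · A_b · n = 585.7 × 572.6 × 5 / 1000 = 1677 kN.
Design strength φR_n = 0.75 × 1677 = 1260 kN.

1260 kN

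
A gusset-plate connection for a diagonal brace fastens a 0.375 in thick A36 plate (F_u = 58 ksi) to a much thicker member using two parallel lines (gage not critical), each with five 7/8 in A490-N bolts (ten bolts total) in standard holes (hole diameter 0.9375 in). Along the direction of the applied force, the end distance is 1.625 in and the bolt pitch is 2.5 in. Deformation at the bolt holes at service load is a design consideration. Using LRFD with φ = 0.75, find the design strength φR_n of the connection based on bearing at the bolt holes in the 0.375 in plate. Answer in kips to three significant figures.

290 kips

Per bolt r_n = 1.2 l_c t F_u ≤ 2.4 d t F_u; upper limit = 2.4 × 0.875 × 0.375 × 58 = 45.68 kips.
Edge bolt: l_c = 1.625 − 0.9375/2 = 1.156 in → 1.2 × 1.156 × 0.375 × 58 = 30.18 → r_n = 30.18 kips.
Interior bolts: l_c = 2.5 − 0.9375 = 1.562 in → 1.2 × 1.562 × 0.375 × 58 = 40.78 → r_n = 40.78 kips.
R_n = 2 × 30.18 + 8 × 40.78 = 386.6 kips.
Design strength φR_n = 0.75 × 386.6 = 290 kips.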